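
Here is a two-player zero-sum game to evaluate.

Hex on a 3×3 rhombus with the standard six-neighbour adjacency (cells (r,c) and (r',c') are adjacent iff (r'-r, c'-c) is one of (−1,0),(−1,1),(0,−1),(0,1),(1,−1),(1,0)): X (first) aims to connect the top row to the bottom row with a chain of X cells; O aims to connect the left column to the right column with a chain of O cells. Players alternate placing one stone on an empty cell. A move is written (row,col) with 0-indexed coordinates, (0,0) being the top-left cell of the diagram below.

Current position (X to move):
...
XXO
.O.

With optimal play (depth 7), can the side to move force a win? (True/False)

ply 1, X at .../XXO/.O. | (0,0)=-1→X../XXO/.O.; (0,1)=-1→.X./XXO/.O.; (0,2)=-1→..X/XXO/.O.; (2,0)=+1→.../XXO/XO.*; (2,2)=-1→.../XXO/.OX
ply 2, O at .../XXO/XO. | (0,0)=-1→O../XXO/XO.*; (0,1)=-1→.O./XXO/XO.; (0,2)=-1→..O/XXO/XO.; (2,2)=-1→.../XXO/XOO
ply 3, X at O../XXO/XO. | (0,1)=+1→OX./XXO/XO.*; (0,2)=+1→O.X/XXO/XO.; (2,2)=+1→O../XXO/XOX
ply 4: OX./XXO/XO. is terminal -1 (O); from .../XXO/.O. depth 7

X winning at [.../XXO/.O.]: True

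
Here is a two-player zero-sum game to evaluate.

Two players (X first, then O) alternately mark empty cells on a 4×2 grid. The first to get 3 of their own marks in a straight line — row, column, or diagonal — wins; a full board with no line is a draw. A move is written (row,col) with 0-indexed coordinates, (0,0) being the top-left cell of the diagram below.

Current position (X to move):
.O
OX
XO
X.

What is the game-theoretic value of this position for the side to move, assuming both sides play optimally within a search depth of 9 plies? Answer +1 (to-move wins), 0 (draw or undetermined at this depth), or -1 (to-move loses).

value(.O/OX/XO/X., X) = 0

p1 X@[.O/OX/XO/X.]: (0,0)[XO/OX/XO/X.]+0* (3,1)[.O/OX/XO/XX]+0
p2 O@[XO/OX/XO/X.]: (3,1)[XO/OX/XO/XO]+0*
p3 X@[XO/OX/XO/XO] terminal +0; root [.O/OX/XO/X.] d9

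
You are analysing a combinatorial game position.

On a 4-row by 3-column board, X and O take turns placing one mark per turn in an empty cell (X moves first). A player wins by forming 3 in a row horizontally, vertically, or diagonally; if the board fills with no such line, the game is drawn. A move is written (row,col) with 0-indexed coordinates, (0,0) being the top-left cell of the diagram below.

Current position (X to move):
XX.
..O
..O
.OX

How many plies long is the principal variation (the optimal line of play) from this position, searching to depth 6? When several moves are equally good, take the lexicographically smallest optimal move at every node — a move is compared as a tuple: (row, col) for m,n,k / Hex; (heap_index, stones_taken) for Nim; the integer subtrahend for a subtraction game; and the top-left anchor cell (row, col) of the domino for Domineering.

PV length from [XX./..O/..O/.OX]: 1 ply

ply 1, X at XX./..O/..O/.OX | (0,2)=+1→XXX/..O/..O/.OX*; (1,0)=-1→XX./X.O/..O/.OX; (1,1)=-1→XX./.XO/..O/.OX; (2,0)=-1→XX./..O/X.O/.OX; (2,1)=-1→XX./..O/.XO/.OX; (3,0)=-1→XX./..O/..O/XOX
ply 2: XXX/..O/..O/.OX is terminal -1 (O); from XX./..O/..O/.OX depth 6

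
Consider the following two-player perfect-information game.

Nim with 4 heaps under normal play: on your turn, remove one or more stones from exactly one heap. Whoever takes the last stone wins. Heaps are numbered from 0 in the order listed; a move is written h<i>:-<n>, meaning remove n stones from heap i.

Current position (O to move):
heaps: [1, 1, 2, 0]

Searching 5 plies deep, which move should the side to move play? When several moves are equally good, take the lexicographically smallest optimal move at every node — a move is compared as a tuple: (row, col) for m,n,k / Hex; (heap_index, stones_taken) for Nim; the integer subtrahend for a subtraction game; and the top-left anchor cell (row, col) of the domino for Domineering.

O's best at [(1,1,2,0)]: h2:-2

ply 1, O at (1,1,2,0) | h0:-1=-1→(0,1,2,0); h1:-1=-1→(1,0,2,0); h2:-1=-1→(1,1,1,0); h2:-2=+1→(1,1,0,0)*
ply 2, X at (1,1,0,0) | h0:-1=-1→(0,1,0,0)*; h1:-1=-1→(1,0,0,0)
ply 3, O at (0,1,0,0) | h1:-1=+1→(0,0,0,0)*
ply 4: (0,0,0,0) is terminal -1 (X); from (1,1,2,0) depth 5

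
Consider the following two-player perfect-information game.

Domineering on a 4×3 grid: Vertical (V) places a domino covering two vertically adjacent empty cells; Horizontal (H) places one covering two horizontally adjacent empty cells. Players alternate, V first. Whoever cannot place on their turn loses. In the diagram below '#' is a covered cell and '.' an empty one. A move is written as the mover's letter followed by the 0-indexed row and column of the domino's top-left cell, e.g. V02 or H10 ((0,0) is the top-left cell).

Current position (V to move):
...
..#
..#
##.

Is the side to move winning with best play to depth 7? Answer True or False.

V winning at [.../..#/..#/##.]: True

ply 1, V at .../..#/..#/##. | V00=+1→#../#.#/..#/##.*; V01=+1→.#./.##/..#/##.; V10=+1→.../#.#/#.#/##.; V11=+1→.../.##/.##/##.
ply 2, H at #../#.#/..#/##. | H01=-1→###/#.#/..#/##.*; H20=-1→#../#.#/###/##.
ply 3, V at ###/#.#/..#/##. | V11=+1→###/###/.##/##.*
ply 4: ###/###/.##/##. is terminal -1 (H); from .../..#/..#/##. depth 7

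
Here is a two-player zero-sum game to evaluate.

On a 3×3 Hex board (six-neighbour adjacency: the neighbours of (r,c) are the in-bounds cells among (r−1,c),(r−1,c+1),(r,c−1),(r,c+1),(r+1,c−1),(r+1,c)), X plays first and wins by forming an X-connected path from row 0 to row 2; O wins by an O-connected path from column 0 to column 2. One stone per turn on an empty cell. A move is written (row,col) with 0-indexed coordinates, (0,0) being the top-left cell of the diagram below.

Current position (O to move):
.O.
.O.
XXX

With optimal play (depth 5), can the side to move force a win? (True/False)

p1 O@[.O./.O./XXX]: (0,0)[OO./.O./XXX]+1* (0,2)[.OO/.O./XXX]+1 (1,0)[.O./OO./XXX]+1 (1,2)[.O./.OO/XXX]+1
p2 X@[OO./.O./XXX]: (0,2)[OOX/.O./XXX]-1* (1,0)[OO./XO./XXX]-1 (1,2)[OO./.OX/XXX]-1
p3 O@[OOX/.O./XXX]: (1,0)[OOX/OO./XXX]-1 (1,2)[OOX/.OO/XXX]+1*
p4 X@[OOX/.OO/XXX] terminal -1; root [.O./.O./XXX] d5

O winning at [.O./.O./XXX]: True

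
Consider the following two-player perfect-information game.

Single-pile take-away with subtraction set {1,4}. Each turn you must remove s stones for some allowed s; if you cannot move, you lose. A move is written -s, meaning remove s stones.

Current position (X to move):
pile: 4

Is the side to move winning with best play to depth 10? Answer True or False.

[4] X move#1: -1:-1/3, -4:+1/0*
[0] end (terminal -1, O#2); searched 4 to 10

X winning at [4]: True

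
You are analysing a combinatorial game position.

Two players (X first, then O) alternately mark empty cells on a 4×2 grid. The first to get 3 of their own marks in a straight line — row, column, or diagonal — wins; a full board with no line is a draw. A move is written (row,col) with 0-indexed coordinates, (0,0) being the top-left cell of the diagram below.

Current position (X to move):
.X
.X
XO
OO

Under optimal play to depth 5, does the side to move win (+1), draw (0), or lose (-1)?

p1 X@[.X/.X/XO/OO]: (0,0)[XX/.X/XO/OO]+0* (1,0)[.X/XX/XO/OO]+0
p2 O@[XX/.X/XO/OO]: (1,0)[XX/OX/XO/OO]+0*
p3 X@[XX/OX/XO/OO] terminal +0; root [.X/.X/XO/OO] d5

value(.X/.X/XO/OO, X) = 0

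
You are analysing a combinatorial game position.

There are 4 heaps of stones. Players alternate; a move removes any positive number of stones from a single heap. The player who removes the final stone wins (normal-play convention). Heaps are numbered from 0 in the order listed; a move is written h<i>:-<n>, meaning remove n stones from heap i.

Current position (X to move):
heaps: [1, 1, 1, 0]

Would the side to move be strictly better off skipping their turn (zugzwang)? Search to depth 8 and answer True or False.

ply 1, X at (1,1,1,0) | h0:-1=+1→(0,1,1,0)*; h1:-1=+1→(1,0,1,0); h2:-1=+1→(1,1,0,0)
ply 2, O at (0,1,1,0) | h1:-1=-1→(0,0,1,0)*; h2:-1=-1→(0,1,0,0)
ply 3, X at (0,0,1,0) | h2:-1=+1→(0,0,0,0)*
ply 4: (0,0,0,0) is terminal -1 (O); from (1,1,1,0) depth 8
suppose X passes — search the same position with O to move:
pass> ply 1, O at (1,1,1,0) | h0:-1=+1→(0,1,1,0)*; h1:-1=+1→(1,0,1,0); h2:-1=+1→(1,1,0,0)
pass> ply 2, X at (0,1,1,0) | h1:-1=-1→(0,0,1,0)*; h2:-1=-1→(0,1,0,0)
pass> ply 3, O at (0,0,1,0) | h2:-1=+1→(0,0,0,0)*
pass> ply 4: (0,0,0,0) is terminal -1 (X); from (1,1,1,0) depth 8
for X: play +1, pass -1

zugzwang((1,1,1,0), X) = False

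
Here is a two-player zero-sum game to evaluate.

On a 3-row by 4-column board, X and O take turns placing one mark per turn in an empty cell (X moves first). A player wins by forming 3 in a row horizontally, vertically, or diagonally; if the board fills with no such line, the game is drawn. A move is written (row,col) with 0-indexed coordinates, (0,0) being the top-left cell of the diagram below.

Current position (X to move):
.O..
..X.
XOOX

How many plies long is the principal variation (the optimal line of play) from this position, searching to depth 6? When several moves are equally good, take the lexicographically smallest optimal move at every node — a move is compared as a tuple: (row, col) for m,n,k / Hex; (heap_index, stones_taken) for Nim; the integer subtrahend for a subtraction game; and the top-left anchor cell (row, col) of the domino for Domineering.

ply 1, X at .O../..X./XOOX | (0,0)=-1→XO../..X./XOOX; (0,2)=-1→.OX./..X./XOOX; (0,3)=-1→.O.X/..X./XOOX; (1,0)=-1→.O../X.X./XOOX; (1,1)=+1→.O../.XX./XOOX*; (1,3)=-1→.O../..XX/XOOX
ply 2, O at .O../.XX./XOOX | (0,0)=-1→OO../.XX./XOOX*; (0,2)=-1→.OO./.XX./XOOX; (0,3)=-1→.O.O/.XX./XOOX; (1,0)=-1→.O../OXX./XOOX; (1,3)=-1→.O../.XXO/XOOX
ply 3, X at OO../.XX./XOOX | (0,2)=+1→OOX./.XX./XOOX*; (0,3)=-1→OO.X/.XX./XOOX; (1,0)=+1→OO../XXX./XOOX; (1,3)=+1→OO../.XXX/XOOX
ply 4: OOX./.XX./XOOX is terminal -1 (O); from .O../..X./XOOX depth 6

PV length from [.O../..X./XOOX]: 3 plies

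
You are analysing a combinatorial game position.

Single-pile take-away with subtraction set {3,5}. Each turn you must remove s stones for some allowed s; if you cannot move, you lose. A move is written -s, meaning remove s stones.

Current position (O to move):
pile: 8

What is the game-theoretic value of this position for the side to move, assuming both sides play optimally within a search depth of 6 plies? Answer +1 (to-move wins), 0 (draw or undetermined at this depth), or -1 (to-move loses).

value(8, O) = -1

ply 1, O at 8 | -3=-1→5*; -5=-1→3
ply 2, X at 5 | -3=+1→2*; -5=+1→0
ply 3: 2 is terminal -1 (O); from 8 depth 6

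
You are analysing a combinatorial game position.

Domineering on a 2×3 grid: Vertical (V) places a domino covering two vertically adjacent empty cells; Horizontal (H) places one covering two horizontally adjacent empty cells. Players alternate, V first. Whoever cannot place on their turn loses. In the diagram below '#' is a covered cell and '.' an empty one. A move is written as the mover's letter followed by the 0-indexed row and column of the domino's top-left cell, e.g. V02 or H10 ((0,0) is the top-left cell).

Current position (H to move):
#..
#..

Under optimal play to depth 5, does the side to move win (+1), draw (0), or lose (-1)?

value(#../#.., H) = +1

[#../#..] H move#1: H01:+1/###/#..*, H11:+1/#../###
[###/#..] end (terminal -1, V#2); searched #../#.. to 5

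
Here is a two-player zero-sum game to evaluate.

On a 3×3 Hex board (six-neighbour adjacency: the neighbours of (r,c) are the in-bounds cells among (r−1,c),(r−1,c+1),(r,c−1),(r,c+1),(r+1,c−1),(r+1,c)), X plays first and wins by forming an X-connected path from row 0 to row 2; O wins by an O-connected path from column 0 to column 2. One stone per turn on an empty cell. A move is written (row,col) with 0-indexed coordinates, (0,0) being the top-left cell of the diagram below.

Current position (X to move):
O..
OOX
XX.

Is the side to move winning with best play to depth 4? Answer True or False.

X winning at [O../OOX/XX.]: True

p1 X@[O../OOX/XX.]: (0,1)[OX./OOX/XX.]-1 (0,2)[O.X/OOX/XX.]+1* (2,2)[O../OOX/XXX]-1
p2 O@[O.X/OOX/XX.] terminal -1; root [O../OOX/XX.] d4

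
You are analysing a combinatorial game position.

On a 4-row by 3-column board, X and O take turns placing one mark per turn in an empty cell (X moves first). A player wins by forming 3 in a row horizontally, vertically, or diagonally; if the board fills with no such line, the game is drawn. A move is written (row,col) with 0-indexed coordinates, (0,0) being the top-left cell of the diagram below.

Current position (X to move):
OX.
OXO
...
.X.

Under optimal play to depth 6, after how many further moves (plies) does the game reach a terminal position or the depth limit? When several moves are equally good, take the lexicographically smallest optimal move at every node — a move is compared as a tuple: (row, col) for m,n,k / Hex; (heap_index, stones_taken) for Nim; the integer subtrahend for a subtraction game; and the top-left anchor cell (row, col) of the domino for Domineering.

p1 X@[OX./OXO/.../.X.]: (0,2)[OXX/OXO/.../.X.]-1 (2,0)[OX./OXO/X../.X.]+1* (2,1)[OX./OXO/.X./.X.]+1 (2,2)[OX./OXO/..X/.X.]-1 (3,0)[OX./OXO/.../XX.]-1 (3,2)[OX./OXO/.../.XX]-1
p2 O@[OX./OXO/X../.X.]: (0,2)[OXO/OXO/X../.X.]-1* (2,1)[OX./OXO/XO./.X.]-1 (2,2)[OX./OXO/X.O/.X.]-1 (3,0)[OX./OXO/X../OX.]-1 (3,2)[OX./OXO/X../.XO]-1
p3 X@[OXO/OXO/X../.X.]: (2,1)[OXO/OXO/XX./.X.]+1* (2,2)[OXO/OXO/X.X/.X.]-1 (3,0)[OXO/OXO/X../XX.]-1 (3,2)[OXO/OXO/X../.XX]-1
p4 O@[OXO/OXO/XX./.X.] terminal -1; root [OX./OXO/.../.X.] d6

PV length from [OX./OXO/.../.X.]: 3 plies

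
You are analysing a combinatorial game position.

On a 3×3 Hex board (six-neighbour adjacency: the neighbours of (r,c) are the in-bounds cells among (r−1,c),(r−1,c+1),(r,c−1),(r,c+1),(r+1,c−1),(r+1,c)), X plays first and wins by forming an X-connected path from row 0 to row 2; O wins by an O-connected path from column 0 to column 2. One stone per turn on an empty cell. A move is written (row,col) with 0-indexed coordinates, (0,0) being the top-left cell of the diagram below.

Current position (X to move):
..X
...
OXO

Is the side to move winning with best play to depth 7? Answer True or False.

X winning at [..X/.../OXO]: True

p1 X@[..X/.../OXO]: (0,0)[X.X/.../OXO]+1* (0,1)[.XX/.../OXO]+1 (1,0)[..X/X../OXO]+1 (1,1)[..X/.X./OXO]+1 (1,2)[..X/..X/OXO]+1
p2 O@[X.X/.../OXO]: (0,1)[XOX/.../OXO]-1* (1,0)[X.X/O../OXO]-1 (1,1)[X.X/.O./OXO]-1 (1,2)[X.X/..O/OXO]-1
p3 X@[XOX/.../OXO]: (1,0)[XOX/X../OXO]+1* (1,1)[XOX/.X./OXO]+1 (1,2)[XOX/..X/OXO]+1
p4 O@[XOX/X../OXO]: (1,1)[XOX/XO./OXO]-1* (1,2)[XOX/X.O/OXO]-1
p5 X@[XOX/XO./OXO]: (1,2)[XOX/XOX/OXO]+1*
p6 O@[XOX/XOX/OXO] terminal -1; root [..X/.../OXO] d7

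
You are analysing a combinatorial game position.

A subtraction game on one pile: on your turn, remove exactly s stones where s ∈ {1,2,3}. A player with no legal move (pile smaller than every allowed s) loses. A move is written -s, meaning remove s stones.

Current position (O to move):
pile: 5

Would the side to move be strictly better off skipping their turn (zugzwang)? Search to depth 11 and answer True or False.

zugzwang(5, O) = False

[5] O move#1: -1:+1/4*, -2:-1/3, -3:-1/2
[4] X move#2: -1:-1/3*, -2:-1/2, -3:-1/1
[3] O move#3: -1:-1/2, -2:-1/1, -3:+1/0*
[0] end (terminal -1, X#4); searched 5 to 11
if O skipped the turn, X would face:
~ [5] X move#1: -1:+1/4*, -2:-1/3, -3:-1/2
~ [4] O move#2: -1:-1/3*, -2:-1/2, -3:-1/1
~ [3] X move#3: -1:-1/2, -2:-1/1, -3:+1/0*
~ [0] end (terminal -1, O#4); searched 5 to 11
compare (O): move=+1 vs pass=-1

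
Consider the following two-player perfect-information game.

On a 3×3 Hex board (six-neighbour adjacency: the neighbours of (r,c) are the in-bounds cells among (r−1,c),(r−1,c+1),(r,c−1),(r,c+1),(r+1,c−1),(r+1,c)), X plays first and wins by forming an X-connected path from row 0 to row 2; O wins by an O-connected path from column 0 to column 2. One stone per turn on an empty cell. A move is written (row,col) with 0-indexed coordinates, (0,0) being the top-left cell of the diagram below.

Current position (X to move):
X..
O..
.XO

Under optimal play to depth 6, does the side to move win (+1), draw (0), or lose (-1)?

value(X../O../.XO, X) = +1

[X../O../.XO] X move#1: (0,1):-1/XX./O../.XO, (0,2):+1/X.X/O../.XO*, (1,1):+1/X../OX./.XO, (1,2):-1/X../O.X/.XO, (2,0):-1/X../O../XXO
[X.X/O../.XO] O move#2: (0,1):-1/XOX/O../.XO*, (1,1):-1/X.X/OO./.XO, (1,2):-1/X.X/O.O/.XO, (2,0):-1/X.X/O../OXO
[XOX/O../.XO] X move#3: (1,1):+1/XOX/OX./.XO*, (1,2):+1/XOX/O.X/.XO, (2,0):+1/XOX/O../XXO
[XOX/OX./.XO] end (terminal -1, O#4); searched X../O../.XO to 6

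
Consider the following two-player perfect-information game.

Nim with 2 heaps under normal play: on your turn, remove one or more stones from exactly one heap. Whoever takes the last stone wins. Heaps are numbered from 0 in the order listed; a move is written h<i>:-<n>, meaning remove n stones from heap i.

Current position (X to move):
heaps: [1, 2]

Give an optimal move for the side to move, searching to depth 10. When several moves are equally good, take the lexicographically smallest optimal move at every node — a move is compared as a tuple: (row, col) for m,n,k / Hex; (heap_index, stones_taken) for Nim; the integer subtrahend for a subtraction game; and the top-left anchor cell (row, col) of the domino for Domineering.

X's best at [(1,2)]: h1:-1

p1 X@[(1,2)]: h0:-1[(0,2)]-1 h1:-1[(1,1)]+1* h1:-2[(1,0)]-1
p2 O@[(1,1)]: h0:-1[(0,1)]-1* h1:-1[(1,0)]-1
p3 X@[(0,1)]: h1:-1[(0,0)]+1*
p4 O@[(0,0)] terminal -1; root [(1,2)] d10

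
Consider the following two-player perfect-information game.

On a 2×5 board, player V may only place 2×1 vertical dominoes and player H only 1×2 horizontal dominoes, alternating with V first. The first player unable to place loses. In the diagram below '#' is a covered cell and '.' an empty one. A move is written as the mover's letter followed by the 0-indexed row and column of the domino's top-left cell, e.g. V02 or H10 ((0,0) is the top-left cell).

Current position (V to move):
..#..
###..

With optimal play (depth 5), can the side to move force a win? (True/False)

[..#../###..] V move#1: V03:+1/..##./####.*, V04:+1/..#.#/###.#
[..##./####.] H move#2: H00:-1/####./####.*
[####./####.] V move#3: V04:+1/#####/#####*
[#####/#####] end (terminal -1, H#4); searched ..#../###.. to 5

V winning at [..#../###..]: True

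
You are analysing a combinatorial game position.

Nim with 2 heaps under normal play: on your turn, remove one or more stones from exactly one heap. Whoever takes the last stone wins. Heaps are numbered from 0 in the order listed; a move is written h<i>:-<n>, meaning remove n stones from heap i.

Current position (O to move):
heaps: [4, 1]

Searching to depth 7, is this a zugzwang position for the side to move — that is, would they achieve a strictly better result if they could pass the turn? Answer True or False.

zugzwang((4,1), O) = False

ply 1, O at (4,1) | h0:-1=-1→(3,1); h0:-2=-1→(2,1); h0:-3=+1→(1,1)*; h0:-4=-1→(0,1); h1:-1=-1→(4,0)
ply 2, X at (1,1) | h0:-1=-1→(0,1)*; h1:-1=-1→(1,0)
ply 3, O at (0,1) | h1:-1=+1→(0,0)*
ply 4: (0,0) is terminal -1 (X); from (4,1) depth 7
pass branch (X moves first from the same position):
  | ply 1, X at (4,1) | h0:-1=-1→(3,1); h0:-2=-1→(2,1); h0:-3=+1→(1,1)*; h0:-4=-1→(0,1); h1:-1=-1→(4,0)
  | ply 2, O at (1,1) | h0:-1=-1→(0,1)*; h1:-1=-1→(1,0)
  | ply 3, X at (0,1) | h1:-1=+1→(0,0)*
  | ply 4: (0,0) is terminal -1 (O); from (4,1) depth 7
O moving scores +1; O passing scores -1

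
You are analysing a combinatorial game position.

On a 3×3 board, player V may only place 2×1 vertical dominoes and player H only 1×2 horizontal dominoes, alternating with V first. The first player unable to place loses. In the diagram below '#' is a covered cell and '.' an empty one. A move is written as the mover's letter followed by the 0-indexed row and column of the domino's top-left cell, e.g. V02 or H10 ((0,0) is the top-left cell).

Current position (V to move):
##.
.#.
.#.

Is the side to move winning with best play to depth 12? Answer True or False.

p1 V@[##./.#./.#.]: V02[###/.##/.#.]+1* V10[##./##./##.]+1 V12[##./.##/.##]+1
p2 H@[###/.##/.#.] terminal -1; root [##./.#./.#.] d12

V winning at [##./.#./.#.]: True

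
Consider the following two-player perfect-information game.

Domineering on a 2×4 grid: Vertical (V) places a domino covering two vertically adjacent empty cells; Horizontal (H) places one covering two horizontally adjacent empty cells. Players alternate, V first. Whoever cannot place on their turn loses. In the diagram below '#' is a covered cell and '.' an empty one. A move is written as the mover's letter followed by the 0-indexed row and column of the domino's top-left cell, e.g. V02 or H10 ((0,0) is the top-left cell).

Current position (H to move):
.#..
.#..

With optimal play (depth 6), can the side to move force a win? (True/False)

H winning at [.#../.#..]: True

p1 H@[.#../.#..]: H02[.###/.#..]+1* H12[.#../.###]+1
p2 V@[.###/.#..]: V00[####/##..]-1*
p3 H@[####/##..]: H12[####/####]+1*
p4 V@[####/####] terminal -1; root [.#../.#..] d6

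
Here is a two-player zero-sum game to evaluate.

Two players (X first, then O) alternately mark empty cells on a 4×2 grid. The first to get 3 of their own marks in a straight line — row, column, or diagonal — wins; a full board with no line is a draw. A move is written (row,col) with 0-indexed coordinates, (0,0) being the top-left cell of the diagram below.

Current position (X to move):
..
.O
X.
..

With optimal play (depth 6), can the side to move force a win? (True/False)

p1 X@[../.O/X./..]: (0,0)[X./.O/X./..]+0 (0,1)[.X/.O/X./..]+0 (1,0)[../XO/X./..]+1* (2,1)[../.O/XX/..]+0 (3,0)[../.O/X./X.]+0 (3,1)[../.O/X./.X]+0
p2 O@[../XO/X./..]: (0,0)[O./XO/X./..]-1* (0,1)[.O/XO/X./..]-1 (2,1)[../XO/XO/..]-1 (3,0)[../XO/X./O.]-1 (3,1)[../XO/X./.O]-1
p3 X@[O./XO/X./..]: (0,1)[OX/XO/X./..]+0 (2,1)[O./XO/XX/..]+0 (3,0)[O./XO/X./X.]+1* (3,1)[O./XO/X./.X]+0
p4 O@[O./XO/X./X.] terminal -1; root [../.O/X./..] d6

X winning at [../.O/X./..]: True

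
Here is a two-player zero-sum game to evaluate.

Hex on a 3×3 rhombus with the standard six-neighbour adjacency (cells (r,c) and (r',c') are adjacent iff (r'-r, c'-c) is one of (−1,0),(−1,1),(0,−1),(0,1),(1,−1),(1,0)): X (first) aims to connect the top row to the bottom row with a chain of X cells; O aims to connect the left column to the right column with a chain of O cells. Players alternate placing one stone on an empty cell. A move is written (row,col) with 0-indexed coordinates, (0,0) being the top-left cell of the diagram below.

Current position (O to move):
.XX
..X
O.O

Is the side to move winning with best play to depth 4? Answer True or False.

O winning at [.XX/..X/O.O]: True

p1 O@[.XX/..X/O.O]: (0,0)[OXX/..X/O.O]-1 (1,0)[.XX/O.X/O.O]-1 (1,1)[.XX/.OX/O.O]-1 (2,1)[.XX/..X/OOO]+1*
p2 X@[.XX/..X/OOO] terminal -1; root [.XX/..X/O.O] d4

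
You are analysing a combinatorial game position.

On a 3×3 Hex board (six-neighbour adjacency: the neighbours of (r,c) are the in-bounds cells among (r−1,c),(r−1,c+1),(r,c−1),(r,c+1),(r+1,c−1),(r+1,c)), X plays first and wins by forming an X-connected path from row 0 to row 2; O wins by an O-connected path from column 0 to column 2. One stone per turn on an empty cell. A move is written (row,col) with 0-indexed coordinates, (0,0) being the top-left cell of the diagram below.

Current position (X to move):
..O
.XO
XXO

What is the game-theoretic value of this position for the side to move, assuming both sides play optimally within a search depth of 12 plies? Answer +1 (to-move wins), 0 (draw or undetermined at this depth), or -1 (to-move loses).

p1 X@[..O/.XO/XXO]: (0,0)[X.O/.XO/XXO]+1* (0,1)[.XO/.XO/XXO]+1 (1,0)[..O/XXO/XXO]+1
p2 O@[X.O/.XO/XXO]: (0,1)[XOO/.XO/XXO]-1* (1,0)[X.O/OXO/XXO]-1
p3 X@[XOO/.XO/XXO]: (1,0)[XOO/XXO/XXO]+1*
p4 O@[XOO/XXO/XXO] terminal -1; root [..O/.XO/XXO] d12

value(..O/.XO/XXO, X) = +1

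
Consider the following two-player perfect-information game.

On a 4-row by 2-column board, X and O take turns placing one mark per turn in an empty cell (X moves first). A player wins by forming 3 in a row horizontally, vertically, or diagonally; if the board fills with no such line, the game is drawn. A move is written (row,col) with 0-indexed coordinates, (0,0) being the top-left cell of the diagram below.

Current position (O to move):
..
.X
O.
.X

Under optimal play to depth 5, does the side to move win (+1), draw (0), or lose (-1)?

ply 1, O at ../.X/O./.X | (0,0)=-1→O./.X/O./.X; (0,1)=-1→.O/.X/O./.X; (1,0)=-1→../OX/O./.X; (2,1)=+0→../.X/OO/.X*; (3,0)=-1→../.X/O./OX
ply 2, X at ../.X/OO/.X | (0,0)=+0→X./.X/OO/.X*; (0,1)=-1→.X/.X/OO/.X; (1,0)=+0→../XX/OO/.X; (3,0)=+0→../.X/OO/XX
ply 3, O at X./.X/OO/.X | (0,1)=+0→XO/.X/OO/.X*; (1,0)=+0→X./OX/OO/.X; (3,0)=+0→X./.X/OO/OX
ply 4, X at XO/.X/OO/.X | (1,0)=+0→XO/XX/OO/.X*; (3,0)=+0→XO/.X/OO/XX
ply 5, O at XO/XX/OO/.X | (3,0)=+0→XO/XX/OO/OX*
ply 6: XO/XX/OO/OX is terminal +0 (X); from ../.X/O./.X depth 5

value(../.X/O./.X, O) = 0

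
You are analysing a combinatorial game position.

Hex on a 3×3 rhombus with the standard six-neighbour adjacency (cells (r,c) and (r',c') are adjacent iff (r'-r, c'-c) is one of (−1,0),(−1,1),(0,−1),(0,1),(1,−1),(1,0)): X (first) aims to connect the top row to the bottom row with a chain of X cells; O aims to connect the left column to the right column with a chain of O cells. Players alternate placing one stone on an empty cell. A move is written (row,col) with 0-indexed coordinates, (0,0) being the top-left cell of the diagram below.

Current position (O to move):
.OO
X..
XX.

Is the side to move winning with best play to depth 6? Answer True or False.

O winning at [.OO/X../XX.]: True

[.OO/X../XX.] O move#1: (0,0):+1/OOO/X../XX.*, (1,1):-1/.OO/XO./XX., (1,2):-1/.OO/X.O/XX., (2,2):-1/.OO/X../XXO
[OOO/X../XX.] end (terminal -1, X#2); searched .OO/X../XX. to 6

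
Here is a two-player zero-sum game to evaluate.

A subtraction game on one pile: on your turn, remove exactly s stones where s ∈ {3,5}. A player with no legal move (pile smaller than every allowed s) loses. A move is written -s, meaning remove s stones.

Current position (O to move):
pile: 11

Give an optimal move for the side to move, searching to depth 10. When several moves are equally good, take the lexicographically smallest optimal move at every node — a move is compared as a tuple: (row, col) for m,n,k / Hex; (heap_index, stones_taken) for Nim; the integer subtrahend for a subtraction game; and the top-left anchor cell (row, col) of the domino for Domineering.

O's best at [11]: -3

[11] O move#1: -3:+1/8*, -5:-1/6
[8] X move#2: -3:-1/5*, -5:-1/3
[5] O move#3: -3:+1/2*, -5:+1/0
[2] end (terminal -1, X#4); searched 11 to 10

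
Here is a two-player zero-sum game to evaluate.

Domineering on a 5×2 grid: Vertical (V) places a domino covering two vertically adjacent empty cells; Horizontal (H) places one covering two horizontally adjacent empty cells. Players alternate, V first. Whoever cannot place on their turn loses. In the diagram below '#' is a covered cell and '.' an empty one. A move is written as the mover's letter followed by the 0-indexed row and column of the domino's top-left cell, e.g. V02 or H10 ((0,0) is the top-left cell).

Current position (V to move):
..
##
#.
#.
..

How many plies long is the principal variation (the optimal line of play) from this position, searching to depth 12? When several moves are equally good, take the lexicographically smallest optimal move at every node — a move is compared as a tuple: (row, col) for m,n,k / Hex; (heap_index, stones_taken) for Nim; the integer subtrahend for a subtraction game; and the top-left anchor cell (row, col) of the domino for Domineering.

PV length from [../##/#./#./..]: 2 plies

[../##/#./#./..] V move#1: V21:-1/../##/##/##/..*, V31:-1/../##/#./##/.#
[../##/##/##/..] H move#2: H00:+1/##/##/##/##/..*, H40:+1/../##/##/##/##
[##/##/##/##/..] end (terminal -1, V#3); searched ../##/#./#./.. to 12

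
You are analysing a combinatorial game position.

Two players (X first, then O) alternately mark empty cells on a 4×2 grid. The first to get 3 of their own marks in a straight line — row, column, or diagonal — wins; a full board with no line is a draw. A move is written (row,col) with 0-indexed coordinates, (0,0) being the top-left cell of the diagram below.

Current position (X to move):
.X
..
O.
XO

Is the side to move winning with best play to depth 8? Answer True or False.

X winning at [.X/../O./XO]: False

p1 X@[.X/../O./XO]: (0,0)[XX/../O./XO]+0* (1,0)[.X/X./O./XO]+0 (1,1)[.X/.X/O./XO]+0 (2,1)[.X/../OX/XO]+0
p2 O@[XX/../O./XO]: (1,0)[XX/O./O./XO]+0* (1,1)[XX/.O/O./XO]+0 (2,1)[XX/../OO/XO]+0
p3 X@[XX/O./O./XO]: (1,1)[XX/OX/O./XO]+0* (2,1)[XX/O./OX/XO]+0
p4 O@[XX/OX/O./XO]: (2,1)[XX/OX/OO/XO]+0*
p5 X@[XX/OX/OO/XO] terminal +0; root [.X/../O./XO] d8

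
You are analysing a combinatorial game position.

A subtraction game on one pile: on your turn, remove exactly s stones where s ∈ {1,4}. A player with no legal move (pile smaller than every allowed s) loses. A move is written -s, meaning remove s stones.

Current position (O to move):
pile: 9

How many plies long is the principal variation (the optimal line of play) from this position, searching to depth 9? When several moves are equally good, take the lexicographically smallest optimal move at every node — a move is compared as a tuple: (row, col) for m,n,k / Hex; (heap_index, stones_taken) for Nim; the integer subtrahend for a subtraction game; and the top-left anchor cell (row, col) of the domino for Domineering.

PV length from [9]: 3 plies

p1 O@[9]: -1[8]-1 -4[5]+1*
p2 X@[5]: -1[4]-1* -4[1]-1
p3 O@[4]: -1[3]-1 -4[0]+1*
p4 X@[0] terminal -1; root [9] d9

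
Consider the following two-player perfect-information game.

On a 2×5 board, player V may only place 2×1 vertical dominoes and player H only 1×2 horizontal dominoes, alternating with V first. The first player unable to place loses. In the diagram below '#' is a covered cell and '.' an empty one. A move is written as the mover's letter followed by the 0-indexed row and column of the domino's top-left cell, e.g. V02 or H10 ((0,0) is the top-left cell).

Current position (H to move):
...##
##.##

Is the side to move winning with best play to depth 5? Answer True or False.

H winning at [...##/##.##]: True

[...##/##.##] H move#1: H00:-1/##.##/##.##, H01:+1/.####/##.##*
[.####/##.##] end (terminal -1, V#2); searched ...##/##.## to 5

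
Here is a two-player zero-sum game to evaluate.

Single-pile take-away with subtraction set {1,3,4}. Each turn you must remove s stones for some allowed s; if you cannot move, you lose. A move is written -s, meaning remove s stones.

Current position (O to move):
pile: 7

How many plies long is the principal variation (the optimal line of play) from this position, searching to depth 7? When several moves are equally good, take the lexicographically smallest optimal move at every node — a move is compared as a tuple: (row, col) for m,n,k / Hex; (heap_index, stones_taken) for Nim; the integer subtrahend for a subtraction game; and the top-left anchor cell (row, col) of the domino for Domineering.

PV length from [7]: 4 plies

ply 1, O at 7 | -1=-1→6*; -3=-1→4; -4=-1→3
ply 2, X at 6 | -1=-1→5; -3=-1→3; -4=+1→2*
ply 3, O at 2 | -1=-1→1*
ply 4, X at 1 | -1=+1→0*
ply 5: 0 is terminal -1 (O); from 7 depth 7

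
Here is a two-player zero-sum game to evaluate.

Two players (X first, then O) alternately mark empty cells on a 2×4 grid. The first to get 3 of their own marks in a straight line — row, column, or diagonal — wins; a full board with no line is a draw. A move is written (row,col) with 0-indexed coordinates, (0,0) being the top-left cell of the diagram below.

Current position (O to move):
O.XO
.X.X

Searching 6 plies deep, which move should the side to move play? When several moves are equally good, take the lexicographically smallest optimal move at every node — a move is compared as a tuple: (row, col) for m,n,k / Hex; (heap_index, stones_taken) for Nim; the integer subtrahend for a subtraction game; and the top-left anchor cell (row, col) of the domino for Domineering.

[O.XO/.X.X] O move#1: (0,1):-1/OOXO/.X.X, (1,0):-1/O.XO/OX.X, (1,2):+0/O.XO/.XOX*
[O.XO/.XOX] X move#2: (0,1):+0/OXXO/.XOX*, (1,0):+0/O.XO/XXOX
[OXXO/.XOX] O move#3: (1,0):+0/OXXO/OXOX*
[OXXO/OXOX] end (terminal +0, X#4); searched O.XO/.X.X to 6

O's best at [O.XO/.X.X]: (1,2)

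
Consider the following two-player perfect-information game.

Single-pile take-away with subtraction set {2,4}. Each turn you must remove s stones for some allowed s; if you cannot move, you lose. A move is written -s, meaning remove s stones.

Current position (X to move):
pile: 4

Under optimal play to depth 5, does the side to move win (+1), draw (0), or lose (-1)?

value(4, X) = +1

[4] X move#1: -2:-1/2, -4:+1/0*
[0] end (terminal -1, O#2); searched 4 to 5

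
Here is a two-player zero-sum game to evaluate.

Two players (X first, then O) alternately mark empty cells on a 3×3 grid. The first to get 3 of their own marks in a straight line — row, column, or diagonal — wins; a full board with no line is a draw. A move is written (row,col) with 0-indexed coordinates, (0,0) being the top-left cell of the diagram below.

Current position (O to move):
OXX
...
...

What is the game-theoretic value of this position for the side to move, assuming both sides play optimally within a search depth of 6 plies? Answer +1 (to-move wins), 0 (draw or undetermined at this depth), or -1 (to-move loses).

value(OXX/.../..., O) = +1

[OXX/.../...] O move#1: (1,0):+1/OXX/O../...*, (1,1):+0/OXX/.O./..., (1,2):-1/OXX/..O/..., (2,0):+1/OXX/.../O.., (2,1):+0/OXX/.../.O., (2,2):-1/OXX/.../..O
[OXX/O../...] X move#2: (1,1):-1/OXX/OX./...*, (1,2):-1/OXX/O.X/..., (2,0):-1/OXX/O../X.., (2,1):-1/OXX/O../.X., (2,2):-1/OXX/O../..X
[OXX/OX./...] O move#3: (1,2):-1/OXX/OXO/..., (2,0):+1/OXX/OX./O..*, (2,1):-1/OXX/OX./.O., (2,2):-1/OXX/OX./..O
[OXX/OX./O..] end (terminal -1, X#4); searched OXX/.../... to 6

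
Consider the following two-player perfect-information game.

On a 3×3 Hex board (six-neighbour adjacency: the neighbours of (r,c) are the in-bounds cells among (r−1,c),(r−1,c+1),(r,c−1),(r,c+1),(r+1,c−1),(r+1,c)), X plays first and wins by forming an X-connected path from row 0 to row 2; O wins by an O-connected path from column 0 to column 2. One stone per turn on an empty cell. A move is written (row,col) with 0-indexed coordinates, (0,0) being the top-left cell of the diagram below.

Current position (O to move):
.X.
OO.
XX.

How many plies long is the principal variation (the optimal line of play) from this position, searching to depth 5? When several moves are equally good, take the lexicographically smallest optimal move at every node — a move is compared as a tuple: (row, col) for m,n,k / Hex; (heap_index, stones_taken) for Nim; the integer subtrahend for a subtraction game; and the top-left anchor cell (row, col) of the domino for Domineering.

PV length from [.X./OO./XX.]: 3 plies

ply 1, O at .X./OO./XX. | (0,0)=+1→OX./OO./XX.*; (0,2)=+1→.XO/OO./XX.; (1,2)=+1→.X./OOO/XX.; (2,2)=+1→.X./OO./XXO
ply 2, X at OX./OO./XX. | (0,2)=-1→OXX/OO./XX.*; (1,2)=-1→OX./OOX/XX.; (2,2)=-1→OX./OO./XXX
ply 3, O at OXX/OO./XX. | (1,2)=+1→OXX/OOO/XX.*; (2,2)=-1→OXX/OO./XXO
ply 4: OXX/OOO/XX. is terminal -1 (X); from .X./OO./XX. depth 5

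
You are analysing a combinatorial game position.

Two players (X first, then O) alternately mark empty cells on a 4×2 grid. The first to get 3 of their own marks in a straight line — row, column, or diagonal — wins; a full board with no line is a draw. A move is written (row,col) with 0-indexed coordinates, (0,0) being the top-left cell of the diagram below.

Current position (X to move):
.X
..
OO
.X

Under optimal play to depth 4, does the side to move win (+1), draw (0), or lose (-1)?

ply 1, X at .X/../OO/.X | (0,0)=+0→XX/../OO/.X*; (1,0)=+0→.X/X./OO/.X; (1,1)=-1→.X/.X/OO/.X; (3,0)=+0→.X/../OO/XX
ply 2, O at XX/../OO/.X | (1,0)=+0→XX/O./OO/.X*; (1,1)=+0→XX/.O/OO/.X; (3,0)=+0→XX/../OO/OX
ply 3, X at XX/O./OO/.X | (1,1)=-1→XX/OX/OO/.X; (3,0)=+0→XX/O./OO/XX*
ply 4, O at XX/O./OO/XX | (1,1)=+0→XX/OO/OO/XX*
ply 5: XX/OO/OO/XX is terminal +0 (X); from .X/../OO/.X depth 4

value(.X/../OO/.X, X) = 0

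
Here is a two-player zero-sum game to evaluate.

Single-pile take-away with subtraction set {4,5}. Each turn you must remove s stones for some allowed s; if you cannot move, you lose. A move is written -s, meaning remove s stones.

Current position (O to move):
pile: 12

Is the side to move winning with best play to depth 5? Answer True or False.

O winning at [12]: False

[12] O move#1: -4:-1/8*, -5:-1/7
[8] X move#2: -4:-1/4, -5:+1/3*
[3] end (terminal -1, O#3); searched 12 to 5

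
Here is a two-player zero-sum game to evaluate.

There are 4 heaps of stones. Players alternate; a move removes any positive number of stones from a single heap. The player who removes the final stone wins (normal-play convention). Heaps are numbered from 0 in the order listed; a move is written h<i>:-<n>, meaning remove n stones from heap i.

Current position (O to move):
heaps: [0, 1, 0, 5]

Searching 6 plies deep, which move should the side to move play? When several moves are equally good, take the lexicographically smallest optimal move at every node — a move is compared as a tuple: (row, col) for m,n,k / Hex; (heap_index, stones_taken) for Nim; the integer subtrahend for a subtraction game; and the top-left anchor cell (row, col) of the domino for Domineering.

O's best at [(0,1,0,5)]: h3:-4

[(0,1,0,5)] O move#1: h1:-1:-1/(0,0,0,5), h3:-1:-1/(0,1,0,4), h3:-2:-1/(0,1,0,3), h3:-3:-1/(0,1,0,2), h3:-4:+1/(0,1,0,1)*, h3:-5:-1/(0,1,0,0)
[(0,1,0,1)] X move#2: h1:-1:-1/(0,0,0,1)*, h3:-1:-1/(0,1,0,0)
[(0,0,0,1)] O move#3: h3:-1:+1/(0,0,0,0)*
[(0,0,0,0)] end (terminal -1, X#4); searched (0,1,0,5) to 6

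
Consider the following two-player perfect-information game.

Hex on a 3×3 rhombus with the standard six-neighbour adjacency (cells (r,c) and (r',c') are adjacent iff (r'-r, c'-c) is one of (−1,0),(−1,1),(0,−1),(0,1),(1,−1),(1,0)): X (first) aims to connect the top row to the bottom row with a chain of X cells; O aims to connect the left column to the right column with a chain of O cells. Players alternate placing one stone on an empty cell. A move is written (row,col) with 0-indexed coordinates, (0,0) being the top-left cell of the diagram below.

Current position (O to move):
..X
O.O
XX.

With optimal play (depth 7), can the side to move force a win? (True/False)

p1 O@[..X/O.O/XX.]: (0,0)[O.X/O.O/XX.]-1 (0,1)[.OX/O.O/XX.]-1 (1,1)[..X/OOO/XX.]+1* (2,2)[..X/O.O/XXO]-1
p2 X@[..X/OOO/XX.] terminal -1; root [..X/O.O/XX.] d7

O winning at [..X/O.O/XX.]: True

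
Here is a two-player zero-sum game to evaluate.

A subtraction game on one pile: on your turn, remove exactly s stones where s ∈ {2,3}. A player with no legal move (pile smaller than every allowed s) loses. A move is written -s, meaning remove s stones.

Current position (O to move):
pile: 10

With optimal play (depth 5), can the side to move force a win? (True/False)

ply 1, O at 10 | -2=-1→8*; -3=-1→7
ply 2, X at 8 | -2=+1→6*; -3=+1→5
ply 3, O at 6 | -2=-1→4*; -3=-1→3
ply 4, X at 4 | -2=-1→2; -3=+1→1*
ply 5: 1 is terminal -1 (O); from 10 depth 5

O winning at [10]: False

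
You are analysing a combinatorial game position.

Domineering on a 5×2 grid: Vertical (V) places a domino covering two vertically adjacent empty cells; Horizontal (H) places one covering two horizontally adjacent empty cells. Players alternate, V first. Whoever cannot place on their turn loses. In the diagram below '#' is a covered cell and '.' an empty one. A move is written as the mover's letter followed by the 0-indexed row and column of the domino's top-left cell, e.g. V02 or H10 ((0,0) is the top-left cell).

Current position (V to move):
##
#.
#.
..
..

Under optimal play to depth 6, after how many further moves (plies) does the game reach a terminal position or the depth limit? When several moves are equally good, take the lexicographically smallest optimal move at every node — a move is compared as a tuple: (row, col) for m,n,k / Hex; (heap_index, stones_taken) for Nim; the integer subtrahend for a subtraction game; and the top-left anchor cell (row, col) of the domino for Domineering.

PV length from [##/#./#./../..]: 1 ply

ply 1, V at ##/#./#./../.. | V11=-1→##/##/##/../..; V21=-1→##/#./##/.#/..; V30=+1→##/#./#./#./#.*; V31=+1→##/#./#./.#/.#
ply 2: ##/#./#./#./#. is terminal -1 (H); from ##/#./#./../.. depth 6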